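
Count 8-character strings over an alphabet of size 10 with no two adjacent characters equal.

Let g(n) count such strings. g(1) = 10, and each valid string of length n-1 extends in 9 ways (any symbol but the last), so g(n) = 9 g(n-1).
Total: g(8) = 10 x 9^7.

Final answer: 10 x 9^{7} = 47829690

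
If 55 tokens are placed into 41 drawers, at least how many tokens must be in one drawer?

By the pigeonhole principle: ceiling(55/41).

Final answer: 2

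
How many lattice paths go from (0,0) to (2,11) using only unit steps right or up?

Each path has 2 right steps and 11 up steps in some order (13 steps total).
Choose which 11 of the 13 steps are up: C(13,11).

Final answer: C(13,11) = 78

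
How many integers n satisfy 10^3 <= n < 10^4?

First digit: 9 choices (1-9). Each of the remaining 3 digits: 10 choices.
Total: 9 x 10^3.

Final answer: 9000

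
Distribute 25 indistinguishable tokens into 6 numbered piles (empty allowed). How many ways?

Stars and bars: C(n+k-1, k-1) = C(30,5).

Final answer: C(30,5) = 142506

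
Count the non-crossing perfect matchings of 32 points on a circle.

This is counted by the nth Catalan number C_n. Here n = 32/2 = 16.
C_n = C(2n,n)/(n+1), so C_{16} = C(32,16)/17 = 601080390/17.

Final answer: C_{16} = 35357670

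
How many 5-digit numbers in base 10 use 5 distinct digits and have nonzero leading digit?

First digit: 9 (nonzero). Second: 9 (not first). Third: 8, etc.
Total: 9 x 9 x 8 x 7 x 6.

Final answer: 27216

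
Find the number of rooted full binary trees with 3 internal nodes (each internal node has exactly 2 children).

This is counted by the nth Catalan number C_n. Here n = 3.
C_n = C(2n,n) - C(2n,n+1), so C_{3} = C(6,3) - C(6,4) = 20 - 15.

Final answer: C_{3} = 5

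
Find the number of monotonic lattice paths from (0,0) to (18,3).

Each path has 18 right steps and 3 up steps in some order (21 steps total).
Choose which 3 of the 21 steps are up: C(21,3).

Final answer: C(21,3) = 1330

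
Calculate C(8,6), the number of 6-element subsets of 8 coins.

C(8,6) = 8!/(6! x 2!).

Final answer: \binom{8}{6} = 28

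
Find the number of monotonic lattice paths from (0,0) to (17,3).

Each path has 17 right steps and 3 up steps in some order (20 steps total).
Choose which 3 of the 20 steps are up: C(20,3).

Final answer: C(20,3) = 1140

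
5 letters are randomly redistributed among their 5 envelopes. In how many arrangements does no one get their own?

Use the recurrence D(n) = (n-1)(D(n-1) + D(n-2)) with D(0)=1, D(1)=0.
D(2) = 1 x (0 + 1) = 1
D(3) = 2 x (1 + 0) = 2
D(4) = 3 x (2 + 1) = 9
D(5) = 4 x (D(4) + D(3)) = 4 x (9 + 2)

Final answer: D(5) = 44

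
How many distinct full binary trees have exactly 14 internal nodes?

The structures are counted by the Catalan number C_n. Here n = 14.
C_n = (2n)!/(n!(n+1)!), so C_{14} = 28!/(14! x 15!) = C(28,14)/15 = 40116600/15.

Final answer: C_{14} = 2674440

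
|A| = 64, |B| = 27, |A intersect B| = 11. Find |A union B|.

|A union B| = |A| + |B| - |A intersect B| = 64 + 27 - 11.

Final answer: 80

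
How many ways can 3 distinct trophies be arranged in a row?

The number of ways to arrange 3 distinct objects is 3!.

Final answer: 3! = 6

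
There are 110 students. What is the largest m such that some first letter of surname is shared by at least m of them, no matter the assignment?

There are 26 possible values for first letter of surname. With 110 students and 26 categories, by pigeonhole: ceiling(110/26).

Final answer: 5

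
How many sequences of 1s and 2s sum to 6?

Let f(n) count the ways. The last step is size 1 or 2, so f(n) = f(n-1) + f(n-2) with f(1)=1, f(2)=2.
Building up term by term: f(1)=1, f(2)=2, f(3)=3, f(4)=5, f(5)=8, f(6)=13.

Final answer: 13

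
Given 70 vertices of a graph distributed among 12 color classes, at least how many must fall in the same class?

By pigeonhole with 70 objects and 12 categories: ceiling(70/12).

Final answer: 6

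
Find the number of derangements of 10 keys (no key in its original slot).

Derangements satisfy D(n) = (n-1)(D(n-1) + D(n-2)), starting from D(0)=1, D(1)=0.
D(2) = 1 x (0 + 1) = 1
D(3) = 2 x (1 + 0) = 2
D(4) = 3 x (2 + 1) = 9
D(5) = 4 x (9 + 2) = 44
D(6) = 5 x (44 + 9) = 265
D(7) = 6 x (265 + 44) = 1854
D(8) = 7 x (1854 + 265) = 14833
D(9) = 8 x (14833 + 1854) = 133496
D(10) = 9 x (D(9) + D(8)) = 9 x (133496 + 14833)

Final answer: D(10) = 1334961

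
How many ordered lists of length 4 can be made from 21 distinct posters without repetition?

P(21,4) = 21!/(21-4)! = 21!/17!.

Final answer: P(21,4) = 143640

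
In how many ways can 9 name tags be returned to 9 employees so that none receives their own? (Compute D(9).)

Use the recurrence D(n) = (n-1)(D(n-1) + D(n-2)) with D(0)=1, D(1)=0.
D(2) = 1 x (0 + 1) = 1
D(3) = 2 x (1 + 0) = 2
D(4) = 3 x (2 + 1) = 9
D(5) = 4 x (9 + 2) = 44
D(6) = 5 x (44 + 9) = 265
D(7) = 6 x (265 + 44) = 1854
D(8) = 7 x (1854 + 265) = 14833
D(9) = 8 x (D(8) + D(7)) = 8 x (14833 + 1854)

Final answer: D(9) = 133496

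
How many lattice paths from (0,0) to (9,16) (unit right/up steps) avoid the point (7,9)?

Total paths to (9,16): C(25,16) = 2042975.
Paths through (7,9): C(16,9) x C(9,7) = 411840.
Avoiding (7,9): 2042975 - 411840.

Final answer: 1631135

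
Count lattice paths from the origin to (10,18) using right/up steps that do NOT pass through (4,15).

Total paths to (10,18): C(28,18) = 13123110.
Paths through (4,15): C(19,15) x C(9,3) = 325584.
Avoiding (4,15): 13123110 - 325584.

Final answer: 12797526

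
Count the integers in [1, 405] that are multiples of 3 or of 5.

Multiples of 3: 135. Multiples of 5: 81. Of both (lcm=15): 27.
By inclusion-exclusion: 135 + 81 - 27.

Final answer: 189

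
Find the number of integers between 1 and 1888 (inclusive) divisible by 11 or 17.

Multiples of 11: 171. Multiples of 17: 111. Of both (lcm=187): 10.
By inclusion-exclusion: 171 + 111 - 10.

Final answer: 272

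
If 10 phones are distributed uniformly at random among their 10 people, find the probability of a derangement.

Use the recurrence D(n) = (n-1)(D(n-1) + D(n-2)) with D(0)=1, D(1)=0.
Building up: D(2)=1, D(3)=2, D(4)=9, D(5)=44, D(6)=265, D(7)=1854, D(8)=14833, D(9)=133496, D(10)=1334961.
Total arrangements: 10! = 3628800.
Probability = D(10)/10! = 16481/44800.

Final answer: D(10)/10! = 1334961/3628800 = 0.367879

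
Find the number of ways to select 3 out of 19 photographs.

C(19,3) = 19!/(3! x (19-3)!).

Final answer: C(19,3) = 969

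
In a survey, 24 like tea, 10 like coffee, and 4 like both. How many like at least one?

|A union B| = |A| + |B| - |A intersect B| = 24 + 10 - 4.

Final answer: 30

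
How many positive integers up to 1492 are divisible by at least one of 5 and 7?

Multiples of 5: 298. Multiples of 7: 213. Of both (lcm=35): 42.
By inclusion-exclusion: 298 + 213 - 42.

Final answer: 469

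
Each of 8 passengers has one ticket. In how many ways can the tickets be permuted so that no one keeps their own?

Use the recurrence D(n) = (n-1)(D(n-1) + D(n-2)) with D(0)=1, D(1)=0.
D(2) = 1 x (0 + 1) = 1
D(3) = 2 x (1 + 0) = 2
D(4) = 3 x (2 + 1) = 9
D(5) = 4 x (9 + 2) = 44
D(6) = 5 x (44 + 9) = 265
D(7) = 6 x (265 + 44) = 1854
D(8) = 7 x (D(7) + D(6)) = 7 x (1854 + 265)

Final answer: D(8) = 14833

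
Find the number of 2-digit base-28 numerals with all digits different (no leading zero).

The leading digit has 27 choices (anything but zero); the next has 27 (anything but the first), then 26, and so on, one fewer each time.
Total: 27 x 27.

Final answer: 729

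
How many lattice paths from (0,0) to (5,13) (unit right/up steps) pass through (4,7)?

Paths (0,0)->(4,7): C(11,7) = 330.
Paths (4,7)->(5,13): C(7,6) = 7.
By multiplication principle: 330 x 7.

Final answer: 2310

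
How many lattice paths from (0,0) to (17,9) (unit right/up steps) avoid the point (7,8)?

Total paths to (17,9): C(26,9) = 3124550.
Paths through (7,8): C(15,8) x C(11,1) = 70785.
Avoiding (7,8): 3124550 - 70785.

Final answer: 3053765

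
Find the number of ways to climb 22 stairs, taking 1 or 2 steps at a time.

Let f(n) be the number of climbs. Removing the last move (1 or 2 steps) gives f(n) = f(n-1) + f(n-2); base cases f(1)=1, f(2)=2.
Building up term by term: f(1)=1, f(2)=2, f(3)=3, f(4)=5, f(5)=8, f(6)=13, f(7)=21, f(8)=34, f(9)=55, f(10)=89, f(11)=144, f(12)=233, f(13)=377, f(14)=610, f(15)=987, f(16)=1597, f(17)=2584, f(18)=4181, f(19)=6765, f(20)=10946, f(21)=17711, f(22)=28657.

Final answer: 28657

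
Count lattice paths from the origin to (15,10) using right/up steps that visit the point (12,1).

Paths (0,0)->(12,1): C(13,1) = 13.
Paths (12,1)->(15,10): C(12,9) = 220.
By multiplication principle: 13 x 220.

Final answer: 2860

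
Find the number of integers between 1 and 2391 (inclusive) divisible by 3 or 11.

Multiples of 3: 797. Multiples of 11: 217. Of both (lcm=33): 72.
By inclusion-exclusion: 797 + 217 - 72.

Final answer: 942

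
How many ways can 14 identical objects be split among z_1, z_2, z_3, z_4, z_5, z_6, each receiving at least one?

Substitute z'_i = z_i - 1 (so z'_i >= 0). Then sum z'_i = 14 - 6 = 8.
Stars and bars: C(8+6-1, 6-1) = C(13,5).

Final answer: C(13,5) = 1287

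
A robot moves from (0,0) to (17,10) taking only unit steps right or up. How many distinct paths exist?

Each path has 17 right steps and 10 up steps in some order (27 steps total).
Choose which 10 of the 27 steps are up: C(27,10).

Final answer: C(27,10) = 8436285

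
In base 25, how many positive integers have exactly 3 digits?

These are the integers in [25^2, 25^3), so the count is 25^3 - 25^2 = 24 x 25^2.

Final answer: 15000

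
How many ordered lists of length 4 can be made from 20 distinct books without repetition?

P(20,4) = 20!/(20-4)! = 20!/16!.

Final answer: P(20,4) = 116280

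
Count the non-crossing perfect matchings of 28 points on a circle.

This is a standard Catalan-number count: the answer is C_n. Here n = 28/2 = 14.
C_n = C(2n,n) - C(2n,n+1), so C_{14} = C(28,14) - C(28,15) = 40116600 - 37442160.

Final answer: C_{14} = 2674440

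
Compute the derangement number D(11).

D(n) = (n-1)(D(n-1) + D(n-2)), D(0)=1, D(1)=0.
D(2) = 1 x (0 + 1) = 1
D(3) = 2 x (1 + 0) = 2
D(4) = 3 x (2 + 1) = 9
D(5) = 4 x (9 + 2) = 44
D(6) = 5 x (44 + 9) = 265
D(7) = 6 x (265 + 44) = 1854
D(8) = 7 x (1854 + 265) = 14833
D(9) = 8 x (14833 + 1854) = 133496
D(10) = 9 x (133496 + 14833) = 1334961
D(11) = 10 x (D(10) + D(9)) = 10 x (1334961 + 133496)

Final answer: D(11) = 14684570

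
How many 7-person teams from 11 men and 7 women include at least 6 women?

Sum over valid woman counts:
C(7,6)C(11,1) = 77
C(7,7)C(11,0) = 1
Total: 77 + 1.

Final answer: 78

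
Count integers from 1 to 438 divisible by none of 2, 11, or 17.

|div by 2|=219, |div by 11|=39, |div by 17|=25.
|div by 2&11|=19, |div by 2&17|=12, |div by 11&17|=2, |div by all|=1.
By inclusion-exclusion, divisible by at least one: 219+39+25-19-12-2+1 = 251.
Not divisible by any: 438 - 251.

Final answer: 187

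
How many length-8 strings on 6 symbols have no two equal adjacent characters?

Let g(n) count such strings. g(1) = 6, and each valid string of length n-1 extends in 5 ways (any symbol but the last), so g(n) = 5 g(n-1).
Total: g(8) = 6 x 5^7.

Final answer: 6 x 5^{7} = 468750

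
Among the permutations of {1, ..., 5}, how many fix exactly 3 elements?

Choose which 3 elements are fixed: C(5,3) = 10.
Derange the remaining 2 using D(j) = (j-1)(D(j-1) + D(j-2)), D(0)=1, D(1)=0: D(2)=1.
Total: 10 x 1.

Final answer: C(5,3) D(2) = 10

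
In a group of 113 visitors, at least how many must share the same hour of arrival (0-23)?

There are 24 possible values for hour of arrival (0-23). With 113 visitors and 24 categories, by pigeonhole: ceiling(113/24).

Final answer: 5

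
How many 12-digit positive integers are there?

The leading digit cannot be 0 (9 options); the other 11 digits can be anything (10 options each).
Total: 9 x 10^11.

Final answer: 900000000000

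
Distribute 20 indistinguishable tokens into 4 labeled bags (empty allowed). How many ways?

Stars and bars: C(n+k-1, k-1) = C(23,3).

Final answer: C(23,3) = 1771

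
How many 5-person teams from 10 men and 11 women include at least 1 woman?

Sum over valid woman counts:
C(11,1)C(10,4) = 2310
C(11,2)C(10,3) = 6600
C(11,3)C(10,2) = 7425
C(11,4)C(10,1) = 3300
C(11,5)C(10,0) = 462
Total: 2310 + 6600 + 7425 + 3300 + 462.

Final answer: 20097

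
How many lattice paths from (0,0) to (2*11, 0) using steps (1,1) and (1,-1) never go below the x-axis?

Total monotonic paths to (11,11): C(22,11) = 705432.
By the reflection principle, paths that go above the diagonal number C(22,12) = 646646.
Valid Dyck paths: 705432 - 646646.
(Equivalently, C_{11} = C(22,11)/12 = 705432/12.)

Final answer: C_{11} = 58786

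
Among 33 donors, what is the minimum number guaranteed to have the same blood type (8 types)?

There are 8 possible values for blood type (8 types). With 33 donors and 8 categories, by pigeonhole: ceiling(33/8).

Final answer: 5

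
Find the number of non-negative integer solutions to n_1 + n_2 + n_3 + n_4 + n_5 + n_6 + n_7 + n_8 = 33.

Stars and bars with 33 stars and 7 bars:
C(33+8-1, 8-1) = C(40,7).

Final answer: C(40,7) = 18643560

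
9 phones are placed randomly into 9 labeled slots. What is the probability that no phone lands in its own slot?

Use the recurrence D(n) = (n-1)(D(n-1) + D(n-2)) with D(0)=1, D(1)=0.
Building up: D(2)=1, D(3)=2, D(4)=9, D(5)=44, D(6)=265, D(7)=1854, D(8)=14833, D(9)=133496.
Total arrangements: 9! = 362880.
Probability = D(9)/9! = 16687/45360.

Final answer: D(9)/9! = 133496/362880 = 0.367879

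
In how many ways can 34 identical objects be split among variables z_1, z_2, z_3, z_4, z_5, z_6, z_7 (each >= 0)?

Stars and bars with 34 stars and 6 bars:
C(34+7-1, 7-1) = C(40,6).

Final answer: C(40,6) = 3838380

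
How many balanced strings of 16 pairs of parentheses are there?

This is a standard Catalan-number count: the answer is C_n. Here n = 16 (pairs).
Using C_0 = 1 and C_(k+1) = C_k x 2(2k+1)/(k+2), build up term by term: C_1=1, C_2=2, C_3=5, C_4=14, C_5=42, C_6=132, C_7=429, C_8=1430, C_9=4862, C_10=16796, C_11=58786, C_12=208012, C_13=742900, C_14=2674440, C_15=9694845, C_16=35357670.

Final answer: C_{16} = 35357670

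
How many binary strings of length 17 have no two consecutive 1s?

A valid string ends in 0 (append to any length-(n-1) valid string) or in 01 (append to any length-(n-2) valid string), so a(n) = a(n-1) + a(n-2) with a(1)=2, a(2)=3.
Computing successive values: a(1)=2, a(2)=3, a(3)=5, a(4)=8, a(5)=13, a(6)=21, a(7)=34, a(8)=55, a(9)=89, a(10)=144, a(11)=233, a(12)=377, a(13)=610, a(14)=987, a(15)=1597, a(16)=2584, a(17)=4181.

Final answer: 4181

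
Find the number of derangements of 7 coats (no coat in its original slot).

D(n) = (n-1)(D(n-1) + D(n-2)), D(0)=1, D(1)=0.
D(2) = 1 x (0 + 1) = 1
D(3) = 2 x (1 + 0) = 2
D(4) = 3 x (2 + 1) = 9
D(5) = 4 x (9 + 2) = 44
D(6) = 5 x (44 + 9) = 265
D(7) = 6 x (D(6) + D(5)) = 6 x (265 + 44)

Final answer: D(7) = 1854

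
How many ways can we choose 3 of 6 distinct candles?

C(6,3) = 6!/(3! x (6-3)!).

Final answer: C(6,3) = 20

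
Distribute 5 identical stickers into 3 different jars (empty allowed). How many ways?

Stars and bars: C(n+k-1, k-1) = C(7,2).

Final answer: C(7,2) = 21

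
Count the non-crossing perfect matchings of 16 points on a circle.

The structures are counted by the Catalan number C_n. Here n = 16/2 = 8.
C_n = C(2n,n) - C(2n,n+1), so C_{8} = C(16,8) - C(16,9) = 12870 - 11440.

Final answer: C_{8} = 1430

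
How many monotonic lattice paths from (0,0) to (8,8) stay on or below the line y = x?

Total monotonic paths to (8,8): C(16,8) = 12870.
Reflecting each bad path at its first crossing gives a bijection with paths to (7,9): C(16,9) = 11440.
Valid Dyck paths: 12870 - 11440.
(Check: C(16,8) - C(16,9) = C(16,8)/9, the Catalan number C_{8}.)

Final answer: C_{8} = 1430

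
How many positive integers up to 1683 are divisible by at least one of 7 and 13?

Multiples of 7: 240. Multiples of 13: 129. Of both (lcm=91): 18.
By inclusion-exclusion: 240 + 129 - 18.

Final answer: 351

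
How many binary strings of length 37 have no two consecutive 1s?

Classify by the final bit: ...0 gives a(n-1) strings, ...01 gives a(n-2) strings. Thus a(n) = a(n-1) + a(n-2) with a(1)=2, a(2)=3.
Computing successive values: a(1)=2, a(2)=3, a(3)=5, a(4)=8, a(5)=13, a(6)=21, a(7)=34, a(8)=55, a(9)=89, a(10)=144, a(11)=233, a(12)=377, a(13)=610, a(14)=987, a(15)=1597, a(16)=2584, a(17)=4181, a(18)=6765, a(19)=10946, a(20)=17711, a(21)=28657, a(22)=46368, a(23)=75025, a(24)=121393, a(25)=196418, a(26)=317811, a(27)=514229, a(28)=832040, a(29)=1346269, a(30)=2178309, a(31)=3524578, a(32)=5702887, a(33)=9227465, a(34)=14930352, a(35)=24157817, a(36)=39088169, a(37)=63245986.

Final answer: 63245986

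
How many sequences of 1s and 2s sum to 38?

Let f(n) be the number of climbs. Removing the last move (1 or 2 steps) gives f(n) = f(n-1) + f(n-2); base cases f(1)=1, f(2)=2.
Iterating the recurrence: f(1)=1, f(2)=2, f(3)=3, f(4)=5, f(5)=8, f(6)=13, f(7)=21, f(8)=34, f(9)=55, f(10)=89, f(11)=144, f(12)=233, f(13)=377, f(14)=610, f(15)=987, f(16)=1597, f(17)=2584, f(18)=4181, f(19)=6765, f(20)=10946, f(21)=17711, f(22)=28657, f(23)=46368, f(24)=75025, f(25)=121393, f(26)=196418, f(27)=317811, f(28)=514229, f(29)=832040, f(30)=1346269, f(31)=2178309, f(32)=3524578, f(33)=5702887, f(34)=9227465, f(35)=14930352, f(36)=24157817, f(37)=39088169, f(38)=63245986.

Final answer: 63245986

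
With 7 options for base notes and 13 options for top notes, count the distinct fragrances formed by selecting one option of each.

By the multiplication principle: 7 x 13.

Final answer: 91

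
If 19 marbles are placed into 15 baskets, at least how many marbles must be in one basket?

By the pigeonhole principle: ceiling(19/15).

Final answer: 2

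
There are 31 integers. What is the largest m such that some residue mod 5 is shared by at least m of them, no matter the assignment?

There are 5 possible values for residue mod 5. With 31 integers and 5 categories, by pigeonhole: ceiling(31/5).

Final answer: 7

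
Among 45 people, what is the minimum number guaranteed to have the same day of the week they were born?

There are 7 possible values for day of the week they were born. With 45 people and 7 categories, by pigeonhole: ceiling(45/7).

Final answer: 7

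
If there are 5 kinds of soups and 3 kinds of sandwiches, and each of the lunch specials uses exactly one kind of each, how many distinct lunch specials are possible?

By the multiplication principle: 5 x 3.

Final answer: 15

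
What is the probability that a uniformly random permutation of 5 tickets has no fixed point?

Derangements satisfy D(n) = (n-1)(D(n-1) + D(n-2)), starting from D(0)=1, D(1)=0.
Building up: D(2)=1, D(3)=2, D(4)=9, D(5)=44.
Total arrangements: 5! = 120.
Probability = D(5)/5! = 11/30.

Final answer: D(5)/5! = 44/120 = 0.366667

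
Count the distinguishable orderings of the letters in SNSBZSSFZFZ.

Letters (B:1, F:2, N:1, S:4, Z:3). Total letters: 11.
Permutations = 11!/(4! x 3! x 2!).

Final answer: 138600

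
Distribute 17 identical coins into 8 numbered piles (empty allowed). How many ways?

Stars and bars: C(n+k-1, k-1) = C(24,7).

Final answer: C(24,7) = 346104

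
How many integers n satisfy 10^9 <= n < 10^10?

The leading digit cannot be 0 (9 options); the other 9 digits can be anything (10 options each).
Total: 9 x 10^9.

Final answer: 9000000000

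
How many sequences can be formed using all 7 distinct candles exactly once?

The number of ways to arrange 7 distinct objects is 7!.

Final answer: 7! = 5040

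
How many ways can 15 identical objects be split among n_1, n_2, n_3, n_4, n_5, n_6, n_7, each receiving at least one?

Substitute n'_i = n_i - 1 (so n'_i >= 0). Then sum n'_i = 15 - 7 = 8.
Stars and bars: C(8+7-1, 7-1) = C(14,6).

Final answer: C(14,6) = 3003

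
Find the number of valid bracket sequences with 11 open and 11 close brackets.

This is a standard Catalan-number count: the answer is C_n. Here n = 11 (pairs).
C_n = C(2n,n)/(n+1), so C_{11} = C(22,11)/12 = 705432/12.

Final answer: C_{11} = 58786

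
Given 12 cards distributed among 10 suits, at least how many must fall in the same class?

By pigeonhole with 12 objects and 10 categories: ceiling(12/10).

Final answer: 2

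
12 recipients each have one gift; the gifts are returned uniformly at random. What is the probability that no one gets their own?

Derangements satisfy D(n) = (n-1)(D(n-1) + D(n-2)), starting from D(0)=1, D(1)=0.
Building up: D(2)=1, D(3)=2, D(4)=9, D(5)=44, D(6)=265, D(7)=1854, D(8)=14833, D(9)=133496, D(10)=1334961, D(11)=14684570, D(12)=176214841.
Total arrangements: 12! = 479001600.
Probability = D(12)/12! = 16019531/43545600.

Final answer: D(12)/12! = 176214841/479001600 = 0.367879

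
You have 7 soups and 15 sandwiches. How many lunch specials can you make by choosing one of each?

By the multiplication principle: 7 x 15.

Final answer: 105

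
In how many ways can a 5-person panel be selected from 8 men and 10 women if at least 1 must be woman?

Sum over valid woman counts:
C(10,1)C(8,4) = 700
C(10,2)C(8,3) = 2520
C(10,3)C(8,2) = 3360
C(10,4)C(8,1) = 1680
C(10,5)C(8,0) = 252
Total: 700 + 2520 + 3360 + 1680 + 252.

Final answer: 8512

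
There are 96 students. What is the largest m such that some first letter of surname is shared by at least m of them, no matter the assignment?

There are 26 possible values for first letter of surname. With 96 students and 26 categories, by pigeonhole: ceiling(96/26).

Final answer: 4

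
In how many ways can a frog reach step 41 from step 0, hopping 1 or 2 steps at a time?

Let f(n) be the number of climbs. Removing the last move (1 or 2 steps) gives f(n) = f(n-1) + f(n-2); base cases f(1)=1, f(2)=2.
Iterating the recurrence: f(1)=1, f(2)=2, f(3)=3, f(4)=5, f(5)=8, f(6)=13, f(7)=21, f(8)=34, f(9)=55, f(10)=89, f(11)=144, f(12)=233, f(13)=377, f(14)=610, f(15)=987, f(16)=1597, f(17)=2584, f(18)=4181, f(19)=6765, f(20)=10946, f(21)=17711, f(22)=28657, f(23)=46368, f(24)=75025, f(25)=121393, f(26)=196418, f(27)=317811, f(28)=514229, f(29)=832040, f(30)=1346269, f(31)=2178309, f(32)=3524578, f(33)=5702887, f(34)=9227465, f(35)=14930352, f(36)=24157817, f(37)=39088169, f(38)=63245986, f(39)=102334155, f(40)=165580141, f(41)=267914296.

Final answer: 267914296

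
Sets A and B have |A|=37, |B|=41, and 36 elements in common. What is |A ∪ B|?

|A union B| = |A| + |B| - |A intersect B| = 37 + 41 - 36.

Final answer: 42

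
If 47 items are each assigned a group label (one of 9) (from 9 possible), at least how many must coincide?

There are 9 possible values for group label (one of 9). With 47 items and 9 categories, by pigeonhole: ceiling(47/9).

Final answer: 6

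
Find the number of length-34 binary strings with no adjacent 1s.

Classify by the final bit: ...0 gives a(n-1) strings, ...01 gives a(n-2) strings. Thus a(n) = a(n-1) + a(n-2) with a(1)=2, a(2)=3.
Iterating the recurrence: a(1)=2, a(2)=3, a(3)=5, a(4)=8, a(5)=13, a(6)=21, a(7)=34, a(8)=55, a(9)=89, a(10)=144, a(11)=233, a(12)=377, a(13)=610, a(14)=987, a(15)=1597, a(16)=2584, a(17)=4181, a(18)=6765, a(19)=10946, a(20)=17711, a(21)=28657, a(22)=46368, a(23)=75025, a(24)=121393, a(25)=196418, a(26)=317811, a(27)=514229, a(28)=832040, a(29)=1346269, a(30)=2178309, a(31)=3524578, a(32)=5702887, a(33)=9227465, a(34)=14930352.

Final answer: 14930352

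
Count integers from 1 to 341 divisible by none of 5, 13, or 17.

|div by 5|=68, |div by 13|=26, |div by 17|=20.
|div by 5&13|=5, |div by 5&17|=4, |div by 13&17|=1, |div by all|=0.
By inclusion-exclusion, divisible by at least one: 68+26+20-5-4-1+0 = 104.
Not divisible by any: 341 - 104.

Final answer: 237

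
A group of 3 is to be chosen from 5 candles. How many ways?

C(5,3) = 5!/(3! x (5-3)!).

Final answer: C(5,3) = 10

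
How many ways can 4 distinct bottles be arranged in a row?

The number of ways to arrange 4 distinct objects is 4!.

Final answer: 4! = 24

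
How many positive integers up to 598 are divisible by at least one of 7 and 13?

Multiples of 7: 85. Multiples of 13: 46. Of both (lcm=91): 6.
By inclusion-exclusion: 85 + 46 - 6.

Final answer: 125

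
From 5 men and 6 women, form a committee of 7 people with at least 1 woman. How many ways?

Sum over valid woman counts:
C(6,2)C(5,5) = 15
C(6,3)C(5,4) = 100
C(6,4)C(5,3) = 150
C(6,5)C(5,2) = 60
C(6,6)C(5,1) = 5
Total: 15 + 100 + 150 + 60 + 5.

Final answer: 330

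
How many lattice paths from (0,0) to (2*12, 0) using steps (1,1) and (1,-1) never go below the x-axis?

Total monotonic paths to (12,12): C(24,12) = 2704156.
Reflecting each bad path at its first crossing gives a bijection with paths to (11,13): C(24,13) = 2496144.
Valid Dyck paths: 2704156 - 2496144.
(This is the Catalan number C_{12}.)

Final answer: C_{12} = 208012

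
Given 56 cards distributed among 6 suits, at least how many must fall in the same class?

By pigeonhole with 56 objects and 6 categories: ceiling(56/6).

Final answer: 10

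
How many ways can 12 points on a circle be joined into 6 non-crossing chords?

This is a standard Catalan-number count: the answer is C_n. Here n = 12/2 = 6.
C_n = C(2n,n) - C(2n,n+1), so C_{6} = C(12,6) - C(12,7) = 924 - 792.

Final answer: C_{6} = 132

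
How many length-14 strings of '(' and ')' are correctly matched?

The structures are counted by the Catalan number C_n. Here n = 7 (pairs).
Using C_0 = 1 and C_(k+1) = C_k x 2(2k+1)/(k+2), build up term by term: C_1=1, C_2=2, C_3=5, C_4=14, C_5=42, C_6=132, C_7=429.

Final answer: C_{7} = 429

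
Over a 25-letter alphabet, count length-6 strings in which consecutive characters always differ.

Let g(n) count such strings. g(1) = 25, and each valid string of length n-1 extends in 24 ways (any symbol but the last), so g(n) = 24 g(n-1).
Total: g(6) = 25 x 24^5.

Final answer: 25 x 24^{5} = 199065600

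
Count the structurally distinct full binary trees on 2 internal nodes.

The structures are counted by the Catalan number C_n. Here n = 2.
C_n = (2n)!/(n!(n+1)!), so C_{2} = 4!/(2! x 3!) = C(4,2)/3 = 6/3.

Final answer: C_{2} = 2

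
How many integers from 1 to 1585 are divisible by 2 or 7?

Multiples of 2: 792. Multiples of 7: 226. Of both (lcm=14): 113.
By inclusion-exclusion: 792 + 226 - 113.

Final answer: 905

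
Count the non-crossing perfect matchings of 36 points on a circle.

This is counted by the nth Catalan number C_n. Here n = 36/2 = 18.
Using C_0 = 1 and C_(k+1) = C_k x 2(2k+1)/(k+2), build up term by term: C_1=1, C_2=2, C_3=5, C_4=14, C_5=42, C_6=132, C_7=429, C_8=1430, C_9=4862, C_10=16796, C_11=58786, C_12=208012, C_13=742900, C_14=2674440, C_15=9694845, C_16=35357670, C_17=129644790, C_18=477638700.

Final answer: C_{18} = 477638700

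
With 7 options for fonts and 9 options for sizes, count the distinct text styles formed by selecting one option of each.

By the multiplication principle: 7 x 9.

Final answer: 63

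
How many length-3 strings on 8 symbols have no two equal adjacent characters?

Let g(n) count such strings. g(1) = 8, and each valid string of length n-1 extends in 7 ways (any symbol but the last), so g(n) = 7 g(n-1).
Total: g(3) = 8 x 7^2.

Final answer: 8 x 7^{2} = 392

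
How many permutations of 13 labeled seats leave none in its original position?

D(n) = (n-1)(D(n-1) + D(n-2)), D(0)=1, D(1)=0.
D(2) = 1 x (0 + 1) = 1
D(3) = 2 x (1 + 0) = 2
D(4) = 3 x (2 + 1) = 9
D(5) = 4 x (9 + 2) = 44
D(6) = 5 x (44 + 9) = 265
D(7) = 6 x (265 + 44) = 1854
D(8) = 7 x (1854 + 265) = 14833
D(9) = 8 x (14833 + 1854) = 133496
D(10) = 9 x (133496 + 14833) = 1334961
D(11) = 10 x (1334961 + 133496) = 14684570
D(12) = 11 x (14684570 + 1334961) = 176214841
D(13) = 12 x (D(12) + D(11)) = 12 x (176214841 + 14684570)

Final answer: D(13) = 2290792932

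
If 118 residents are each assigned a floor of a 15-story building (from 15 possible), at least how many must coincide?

There are 15 possible values for floor of a 15-story building. With 118 residents and 15 categories, by pigeonhole: ceiling(118/15).

Final answer: 8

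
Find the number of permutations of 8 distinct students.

The number of ways to arrange 8 distinct objects is 8!.

Final answer: 8! = 40320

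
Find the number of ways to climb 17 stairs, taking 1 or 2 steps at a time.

Let f(n) count the ways. The last step is size 1 or 2, so f(n) = f(n-1) + f(n-2) with f(1)=1, f(2)=2.
Iterating the recurrence: f(1)=1, f(2)=2, f(3)=3, f(4)=5, f(5)=8, f(6)=13, f(7)=21, f(8)=34, f(9)=55, f(10)=89, f(11)=144, f(12)=233, f(13)=377, f(14)=610, f(15)=987, f(16)=1597, f(17)=2584.

Final answer: 2584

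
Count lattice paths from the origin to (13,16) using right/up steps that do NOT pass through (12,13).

Total paths to (13,16): C(29,16) = 67863915.
Paths through (12,13): C(25,13) x C(4,3) = 20801200.
Avoiding (12,13): 67863915 - 20801200.

Final answer: 47062715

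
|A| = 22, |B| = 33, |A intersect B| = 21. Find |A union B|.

|A union B| = |A| + |B| - |A intersect B| = 22 + 33 - 21.

Final answer: 34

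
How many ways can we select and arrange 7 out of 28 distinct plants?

P(28,7) = 28!/(28-7)! = 28!/21!.

Final answer: P(28,7) = 5967561600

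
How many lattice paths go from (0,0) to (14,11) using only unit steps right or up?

Each path has 14 right steps and 11 up steps in some order (25 steps total).
Choose which 11 of the 25 steps are up: C(25,11).

Final answer: C(25,11) = 4457400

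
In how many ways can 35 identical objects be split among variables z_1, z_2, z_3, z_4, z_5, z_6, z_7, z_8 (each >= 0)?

Stars and bars with 35 stars and 7 bars:
C(35+8-1, 8-1) = C(42,7).

Final answer: C(42,7) = 26978328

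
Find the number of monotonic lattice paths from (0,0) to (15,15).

Each path has 15 right steps and 15 up steps in some order (30 steps total).
Choose which 15 of the 30 steps are up: C(30,15).

Final answer: C(30,15) = 155117520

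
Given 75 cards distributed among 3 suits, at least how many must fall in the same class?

By pigeonhole with 75 objects and 3 categories: ceiling(75/3).

Final answer: 25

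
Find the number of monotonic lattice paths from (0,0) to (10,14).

Each path has 10 right steps and 14 up steps in some order (24 steps total).
Choose which 14 of the 24 steps are up: C(24,14).

Final answer: C(24,14) = 1961256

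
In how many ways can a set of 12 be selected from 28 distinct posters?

C(28,12) = 28!/(12! x 16!).

Final answer: \binom{28}{12} = 30421755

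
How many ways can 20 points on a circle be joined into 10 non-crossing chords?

This is a standard Catalan-number count: the answer is C_n. Here n = 20/2 = 10.
C_n = (2n)!/(n!(n+1)!), so C_{10} = 20!/(10! x 11!) = C(20,10)/11 = 184756/11.

Final answer: C_{10} = 16796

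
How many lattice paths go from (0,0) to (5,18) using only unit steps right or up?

Each path has 5 right steps and 18 up steps in some order (23 steps total).
Choose which 18 of the 23 steps are up: C(23,18).

Final answer: C(23,18) = 33649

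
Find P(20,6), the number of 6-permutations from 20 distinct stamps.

P(20,6) = 20!/(20-6)! = 20!/14!.

Final answer: P(20,6) = 27907200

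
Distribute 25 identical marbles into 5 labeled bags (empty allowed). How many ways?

Stars and bars: C(n+k-1, k-1) = C(29,4).

Final answer: C(29,4) = 23751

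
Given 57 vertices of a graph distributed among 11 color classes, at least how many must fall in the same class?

By pigeonhole with 57 objects and 11 categories: ceiling(57/11).

Final answer: 6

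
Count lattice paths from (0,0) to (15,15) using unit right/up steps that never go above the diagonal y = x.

Total monotonic paths to (15,15): C(30,15) = 155117520.
Paths that cross above y=x (reflection bijection): C(30,16) = 145422675.
Valid Dyck paths: 155117520 - 145422675.
(Equivalently, C_{15} = C(30,15)/16 = 155117520/16.)

Final answer: C_{15} = 9694845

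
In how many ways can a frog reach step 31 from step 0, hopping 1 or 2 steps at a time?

Let f(n) be the number of climbs. Removing the last move (1 or 2 steps) gives f(n) = f(n-1) + f(n-2); base cases f(1)=1, f(2)=2.
Building up term by term: f(1)=1, f(2)=2, f(3)=3, f(4)=5, f(5)=8, f(6)=13, f(7)=21, f(8)=34, f(9)=55, f(10)=89, f(11)=144, f(12)=233, f(13)=377, f(14)=610, f(15)=987, f(16)=1597, f(17)=2584, f(18)=4181, f(19)=6765, f(20)=10946, f(21)=17711, f(22)=28657, f(23)=46368, f(24)=75025, f(25)=121393, f(26)=196418, f(27)=317811, f(28)=514229, f(29)=832040, f(30)=1346269, f(31)=2178309.

Final answer: 2178309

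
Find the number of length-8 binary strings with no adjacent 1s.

A valid string ends in 0 (append to any length-(n-1) valid string) or in 01 (append to any length-(n-2) valid string), so a(n) = a(n-1) + a(n-2) with a(1)=2, a(2)=3.
Building up term by term: a(1)=2, a(2)=3, a(3)=5, a(4)=8, a(5)=13, a(6)=21, a(7)=34, a(8)=55.

Final answer: 55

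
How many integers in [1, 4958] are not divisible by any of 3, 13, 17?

|div by 3|=1652, |div by 13|=381, |div by 17|=291.
|div by 3&13|=127, |div by 3&17|=97, |div by 13&17|=22, |div by all|=7.
By inclusion-exclusion, divisible by at least one: 1652+381+291-127-97-22+7 = 2085.
Not divisible by any: 4958 - 2085.

Final answer: 2873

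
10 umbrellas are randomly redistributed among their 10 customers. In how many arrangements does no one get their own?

D(n) = (n-1)(D(n-1) + D(n-2)), D(0)=1, D(1)=0.
D(2) = 1 x (0 + 1) = 1
D(3) = 2 x (1 + 0) = 2
D(4) = 3 x (2 + 1) = 9
D(5) = 4 x (9 + 2) = 44
D(6) = 5 x (44 + 9) = 265
D(7) = 6 x (265 + 44) = 1854
D(8) = 7 x (1854 + 265) = 14833
D(9) = 8 x (14833 + 1854) = 133496
D(10) = 9 x (D(9) + D(8)) = 9 x (133496 + 14833)

Final answer: D(10) = 1334961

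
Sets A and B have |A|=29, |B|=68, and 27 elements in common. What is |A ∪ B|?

|A union B| = |A| + |B| - |A intersect B| = 29 + 68 - 27.

Final answer: 70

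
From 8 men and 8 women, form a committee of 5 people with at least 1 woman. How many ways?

Sum over valid woman counts:
C(8,1)C(8,4) = 560
C(8,2)C(8,3) = 1568
C(8,3)C(8,2) = 1568
C(8,4)C(8,1) = 560
C(8,5)C(8,0) = 56
Total: 560 + 1568 + 1568 + 560 + 56.

Final answer: 4312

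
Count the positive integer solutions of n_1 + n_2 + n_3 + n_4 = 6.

Substitute n'_i = n_i - 1 (so n'_i >= 0). Then sum n'_i = 6 - 4 = 2.
Stars and bars: C(2+4-1, 4-1) = C(5,3).

Final answer: C(5,3) = 10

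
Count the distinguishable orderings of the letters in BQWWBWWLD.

Letters (B:2, D:1, L:1, Q:1, W:4). Total letters: 9.
Permutations = 9!/(4! x 2!).

Final answer: 7560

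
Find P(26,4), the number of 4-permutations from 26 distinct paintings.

P(26,4) = 26!/(26-4)! = 26!/22!.

Final answer: P(26,4) = 358800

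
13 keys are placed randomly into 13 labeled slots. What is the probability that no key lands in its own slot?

Derangements satisfy D(n) = (n-1)(D(n-1) + D(n-2)), starting from D(0)=1, D(1)=0.
Building up: D(2)=1, D(3)=2, D(4)=9, D(5)=44, D(6)=265, D(7)=1854, D(8)=14833, D(9)=133496, D(10)=1334961, D(11)=14684570, D(12)=176214841, D(13)=2290792932.
Total arrangements: 13! = 6227020800.
Probability = D(13)/13! = 63633137/172972800.

Final answer: D(13)/13! = 2290792932/6227020800 = 0.367879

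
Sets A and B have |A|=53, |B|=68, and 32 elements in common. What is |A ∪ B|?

|A union B| = |A| + |B| - |A intersect B| = 53 + 68 - 32.

Final answer: 89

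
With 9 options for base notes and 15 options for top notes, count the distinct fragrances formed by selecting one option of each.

By the multiplication principle: 9 x 15.

Final answer: 135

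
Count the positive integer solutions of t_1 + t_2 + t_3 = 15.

Substitute t'_i = t_i - 1 (so t'_i >= 0). Then sum t'_i = 15 - 3 = 12.
Stars and bars: C(12+3-1, 3-1) = C(14,2).

Final answer: C(14,2) = 91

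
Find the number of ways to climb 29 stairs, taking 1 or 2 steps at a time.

Let f(n) be the number of climbs. Removing the last move (1 or 2 steps) gives f(n) = f(n-1) + f(n-2); base cases f(1)=1, f(2)=2.
Iterating the recurrence: f(1)=1, f(2)=2, f(3)=3, f(4)=5, f(5)=8, f(6)=13, f(7)=21, f(8)=34, f(9)=55, f(10)=89, f(11)=144, f(12)=233, f(13)=377, f(14)=610, f(15)=987, f(16)=1597, f(17)=2584, f(18)=4181, f(19)=6765, f(20)=10946, f(21)=17711, f(22)=28657, f(23)=46368, f(24)=75025, f(25)=121393, f(26)=196418, f(27)=317811, f(28)=514229, f(29)=832040.

Final answer: 832040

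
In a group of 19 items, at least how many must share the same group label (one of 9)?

There are 9 possible values for group label (one of 9). With 19 items and 9 categories, by pigeonhole: ceiling(19/9).

Final answer: 3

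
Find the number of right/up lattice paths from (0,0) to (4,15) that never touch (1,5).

Total paths to (4,15): C(19,15) = 3876.
Paths through (1,5): C(6,5) x C(13,10) = 1716.
Avoiding (1,5): 3876 - 1716.

Final answer: 2160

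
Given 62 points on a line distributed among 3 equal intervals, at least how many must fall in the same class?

By pigeonhole with 62 objects and 3 categories: ceiling(62/3).

Final answer: 21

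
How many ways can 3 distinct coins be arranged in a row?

The number of ways to arrange 3 distinct objects is 3!.

Final answer: 3! = 6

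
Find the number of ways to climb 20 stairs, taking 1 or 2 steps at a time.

Condition on the final move: it is a 1-step (f(n-1) ways to get there) or a 2-step (f(n-2) ways), so f(n) = f(n-1) + f(n-2), with f(1)=1, f(2)=2.
Iterating the recurrence: f(1)=1, f(2)=2, f(3)=3, f(4)=5, f(5)=8, f(6)=13, f(7)=21, f(8)=34, f(9)=55, f(10)=89, f(11)=144, f(12)=233, f(13)=377, f(14)=610, f(15)=987, f(16)=1597, f(17)=2584, f(18)=4181, f(19)=6765, f(20)=10946.

Final answer: 10946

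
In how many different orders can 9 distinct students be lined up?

The number of ways to arrange 9 distinct objects is 9!.

Final answer: 9! = 362880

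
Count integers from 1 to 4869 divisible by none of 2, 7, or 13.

|div by 2|=2434, |div by 7|=695, |div by 13|=374.
|div by 2&7|=347, |div by 2&13|=187, |div by 7&13|=53, |div by all|=26.
By inclusion-exclusion, divisible by at least one: 2434+695+374-347-187-53+26 = 2942.
Not divisible by any: 4869 - 2942.

Final answer: 1927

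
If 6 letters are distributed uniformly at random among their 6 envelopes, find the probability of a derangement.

D(n) = (n-1)(D(n-1) + D(n-2)), D(0)=1, D(1)=0.
Building up: D(2)=1, D(3)=2, D(4)=9, D(5)=44, D(6)=265.
Total arrangements: 6! = 720.
Probability = D(6)/6! = 53/144.

Final answer: D(6)/6! = 265/720 = 0.368056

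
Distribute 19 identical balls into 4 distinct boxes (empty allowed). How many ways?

Stars and bars: C(n+k-1, k-1) = C(22,3).

Final answer: C(22,3) = 1540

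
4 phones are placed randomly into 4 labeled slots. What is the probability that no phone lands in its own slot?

Use the recurrence D(n) = (n-1)(D(n-1) + D(n-2)) with D(0)=1, D(1)=0.
Building up: D(2)=1, D(3)=2, D(4)=9.
Total arrangements: 4! = 24.
Probability = D(4)/4! = 3/8.

Final answer: D(4)/4! = 9/24 = 0.375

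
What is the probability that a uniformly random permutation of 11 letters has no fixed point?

D(n) = (n-1)(D(n-1) + D(n-2)), D(0)=1, D(1)=0.
Building up: D(2)=1, D(3)=2, D(4)=9, D(5)=44, D(6)=265, D(7)=1854, D(8)=14833, D(9)=133496, D(10)=1334961, D(11)=14684570.
Total arrangements: 11! = 39916800.
Probability = D(11)/11! = 1468457/3991680.

Final answer: D(11)/11! = 14684570/39916800 = 0.367879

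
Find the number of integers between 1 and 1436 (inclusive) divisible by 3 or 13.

Multiples of 3: 478. Multiples of 13: 110. Of both (lcm=39): 36.
By inclusion-exclusion: 478 + 110 - 36.

Final answer: 552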